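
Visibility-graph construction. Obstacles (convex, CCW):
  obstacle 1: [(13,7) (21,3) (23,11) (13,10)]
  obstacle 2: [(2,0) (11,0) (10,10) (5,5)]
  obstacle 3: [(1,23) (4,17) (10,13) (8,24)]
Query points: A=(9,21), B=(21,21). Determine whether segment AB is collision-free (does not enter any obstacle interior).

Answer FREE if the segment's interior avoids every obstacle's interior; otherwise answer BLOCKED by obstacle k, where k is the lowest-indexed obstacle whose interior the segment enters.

FREE

Obstacle 1 [(13,7) (21,3) (23,11) (13,10)]:
  edge (13,7)–(21,3): clear
  edge (21,3)–(23,11): clear
  edge (23,11)–(13,10): clear
  edge (13,10)–(13,7): clear
  midpoint (15,21) outside
  → clear
Obstacle 2 [(2,0) (11,0) (10,10) (5,5)]:
  edge (2,0)–(11,0): clear
  edge (11,0)–(10,10): clear
  edge (10,10)–(5,5): clear
  edge (5,5)–(2,0): clear
  midpoint (15,21) outside
  → clear
Obstacle 3 [(1,23) (4,17) (10,13) (8,24)]:
  edge (1,23)–(4,17): clear
  edge (4,17)–(10,13): clear
  edge (10,13)–(8,24): clear
  edge (8,24)–(1,23): clear
  midpoint (15,21) outside
  → clear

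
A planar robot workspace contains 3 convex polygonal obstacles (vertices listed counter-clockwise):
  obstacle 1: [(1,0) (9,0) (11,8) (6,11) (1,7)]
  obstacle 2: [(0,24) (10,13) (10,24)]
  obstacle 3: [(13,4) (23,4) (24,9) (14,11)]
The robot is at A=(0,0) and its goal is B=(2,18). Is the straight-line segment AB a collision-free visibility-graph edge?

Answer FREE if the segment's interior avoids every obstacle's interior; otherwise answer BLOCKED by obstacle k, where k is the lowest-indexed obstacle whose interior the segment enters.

FREE

Obstacle 1 [(1,0) (9,0) (11,8) (6,11) (1,7)]:
  edge (1,0)–(9,0): clear
  edge (9,0)–(11,8): clear
  edge (11,8)–(6,11): clear
  edge (6,11)–(1,7): clear
  edge (1,7)–(1,0): clear
  midpoint (1,9) outside
  → clear
Obstacle 2 [(0,24) (10,13) (10,24)]:
  edge (0,24)–(10,13): clear
  edge (10,13)–(10,24): clear
  edge (10,24)–(0,24): clear
  midpoint (1,9) outside
  → clear
Obstacle 3 [(13,4) (23,4) (24,9) (14,11)]:
  edge (13,4)–(23,4): clear
  edge (23,4)–(24,9): clear
  edge (24,9)–(14,11): clear
  edge (14,11)–(13,4): clear
  midpoint (1,9) outside
  → clear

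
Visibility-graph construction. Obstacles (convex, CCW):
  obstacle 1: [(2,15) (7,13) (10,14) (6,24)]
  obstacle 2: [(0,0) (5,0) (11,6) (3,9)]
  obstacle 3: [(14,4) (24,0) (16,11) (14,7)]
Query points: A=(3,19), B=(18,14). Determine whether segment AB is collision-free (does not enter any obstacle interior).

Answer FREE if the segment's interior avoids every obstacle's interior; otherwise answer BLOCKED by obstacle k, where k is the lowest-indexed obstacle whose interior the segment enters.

Obstacle 1 [(2,15) (7,13) (10,14) (6,24)]:
  edge (2,15)–(7,13): clear
  edge (7,13)–(10,14): clear
  edge (10,14)–(6,24): crosses AB
  edge (6,24)–(2,15): crosses AB
  → BLOCKED
Obstacle 2 [(0,0) (5,0) (11,6) (3,9)]:
  edge (0,0)–(5,0): clear
  edge (5,0)–(11,6): clear
  edge (11,6)–(3,9): clear
  edge (3,9)–(0,0): clear
  midpoint (21/2,33/2) outside
  → clear
Obstacle 3 [(14,4) (24,0) (16,11) (14,7)]:
  edge (14,4)–(24,0): clear
  edge (24,0)–(16,11): clear
  edge (16,11)–(14,7): clear
  edge (14,7)–(14,4): clear
  midpoint (21/2,33/2) outside
  → clear

BLOCKED by obstacle 1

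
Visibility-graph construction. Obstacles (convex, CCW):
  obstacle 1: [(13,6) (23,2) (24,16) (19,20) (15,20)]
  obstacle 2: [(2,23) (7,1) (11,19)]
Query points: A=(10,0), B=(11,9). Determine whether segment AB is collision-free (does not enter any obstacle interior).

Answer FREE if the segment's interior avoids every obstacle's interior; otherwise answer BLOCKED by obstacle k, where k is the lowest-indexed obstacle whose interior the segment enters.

FREE

Obstacle 1 [(13,6) (23,2) (24,16) (19,20) (15,20)]:
  edge (13,6)–(23,2): clear
  edge (23,2)–(24,16): clear
  edge (24,16)–(19,20): clear
  edge (19,20)–(15,20): clear
  edge (15,20)–(13,6): clear
  midpoint (21/2,9/2) outside
  → clear
Obstacle 2 [(2,23) (7,1) (11,19)]:
  edge (2,23)–(7,1): clear
  edge (7,1)–(11,19): clear
  edge (11,19)–(2,23): clear
  midpoint (21/2,9/2) outside
  → clear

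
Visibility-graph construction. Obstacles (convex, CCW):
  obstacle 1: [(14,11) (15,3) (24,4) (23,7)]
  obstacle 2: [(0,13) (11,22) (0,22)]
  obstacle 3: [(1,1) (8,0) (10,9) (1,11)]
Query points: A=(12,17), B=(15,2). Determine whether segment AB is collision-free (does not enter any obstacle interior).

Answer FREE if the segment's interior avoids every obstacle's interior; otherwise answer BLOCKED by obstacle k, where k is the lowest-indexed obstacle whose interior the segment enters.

Obstacle 1 [(14,11) (15,3) (24,4) (23,7)]:
  edge (14,11)–(15,3): clear
  edge (15,3)–(24,4): clear
  edge (24,4)–(23,7): clear
  edge (23,7)–(14,11): clear
  midpoint (27/2,19/2) outside
  → clear
Obstacle 2 [(0,13) (11,22) (0,22)]:
  edge (0,13)–(11,22): clear
  edge (11,22)–(0,22): clear
  edge (0,22)–(0,13): clear
  midpoint (27/2,19/2) outside
  → clear
Obstacle 3 [(1,1) (8,0) (10,9) (1,11)]:
  edge (1,1)–(8,0): clear
  edge (8,0)–(10,9): clear
  edge (10,9)–(1,11): clear
  edge (1,11)–(1,1): clear
  midpoint (27/2,19/2) outside
  → clear

FREE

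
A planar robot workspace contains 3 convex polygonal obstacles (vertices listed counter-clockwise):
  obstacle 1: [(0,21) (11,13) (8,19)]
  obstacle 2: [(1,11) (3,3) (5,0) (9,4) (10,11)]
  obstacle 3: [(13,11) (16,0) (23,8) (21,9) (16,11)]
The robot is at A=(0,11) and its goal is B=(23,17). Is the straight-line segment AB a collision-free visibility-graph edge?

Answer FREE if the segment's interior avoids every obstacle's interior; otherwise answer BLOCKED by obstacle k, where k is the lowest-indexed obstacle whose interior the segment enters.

BLOCKED by obstacle 1

Obstacle 1 [(0,21) (11,13) (8,19)]:
  edge (0,21)–(11,13): crosses AB
  edge (11,13)–(8,19): crosses AB
  edge (8,19)–(0,21): clear
  → BLOCKED
Obstacle 2 [(1,11) (3,3) (5,0) (9,4) (10,11)]:
  edge (1,11)–(3,3): clear
  edge (3,3)–(5,0): clear
  edge (5,0)–(9,4): clear
  edge (9,4)–(10,11): clear
  edge (10,11)–(1,11): clear
  midpoint (23/2,14) outside
  → clear
Obstacle 3 [(13,11) (16,0) (23,8) (21,9) (16,11)]:
  edge (13,11)–(16,0): clear
  edge (16,0)–(23,8): clear
  edge (23,8)–(21,9): clear
  edge (21,9)–(16,11): clear
  edge (16,11)–(13,11): clear
  midpoint (23/2,14) outside
  → clear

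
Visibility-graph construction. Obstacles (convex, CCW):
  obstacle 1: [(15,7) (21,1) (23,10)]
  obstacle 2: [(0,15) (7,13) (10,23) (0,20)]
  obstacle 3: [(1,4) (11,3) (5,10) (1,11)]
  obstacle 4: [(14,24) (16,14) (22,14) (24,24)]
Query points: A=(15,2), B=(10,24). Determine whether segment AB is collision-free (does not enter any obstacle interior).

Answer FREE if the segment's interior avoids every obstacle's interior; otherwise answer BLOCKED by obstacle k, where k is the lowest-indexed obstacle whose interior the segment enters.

Obstacle 1 [(15,7) (21,1) (23,10)]:
  edge (15,7)–(21,1): clear
  edge (21,1)–(23,10): clear
  edge (23,10)–(15,7): clear
  midpoint (25/2,13) outside
  → clear
Obstacle 2 [(0,15) (7,13) (10,23) (0,20)]:
  edge (0,15)–(7,13): clear
  edge (7,13)–(10,23): clear
  edge (10,23)–(0,20): clear
  edge (0,20)–(0,15): clear
  midpoint (25/2,13) outside
  → clear
Obstacle 3 [(1,4) (11,3) (5,10) (1,11)]:
  edge (1,4)–(11,3): clear
  edge (11,3)–(5,10): clear
  edge (5,10)–(1,11): clear
  edge (1,11)–(1,4): clear
  midpoint (25/2,13) outside
  → clear
Obstacle 4 [(14,24) (16,14) (22,14) (24,24)]:
  edge (14,24)–(16,14): clear
  edge (16,14)–(22,14): clear
  edge (22,14)–(24,24): clear
  edge (24,24)–(14,24): clear
  midpoint (25/2,13) outside
  → clear

FREE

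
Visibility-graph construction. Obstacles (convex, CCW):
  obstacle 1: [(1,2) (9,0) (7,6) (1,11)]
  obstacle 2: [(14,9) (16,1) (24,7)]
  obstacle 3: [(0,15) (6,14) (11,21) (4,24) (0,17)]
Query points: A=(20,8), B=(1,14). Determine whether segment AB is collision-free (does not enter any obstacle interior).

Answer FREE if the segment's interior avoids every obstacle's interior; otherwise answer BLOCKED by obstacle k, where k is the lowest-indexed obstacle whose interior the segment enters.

Obstacle 1 [(1,2) (9,0) (7,6) (1,11)]:
  edge (1,2)–(9,0): clear
  edge (9,0)–(7,6): clear
  edge (7,6)–(1,11): clear
  edge (1,11)–(1,2): clear
  midpoint (21/2,11) outside
  → clear
Obstacle 2 [(14,9) (16,1) (24,7)]:
  edge (14,9)–(16,1): clear
  edge (16,1)–(24,7): clear
  edge (24,7)–(14,9): clear
  midpoint (21/2,11) outside
  → clear
Obstacle 3 [(0,15) (6,14) (11,21) (4,24) (0,17)]:
  edge (0,15)–(6,14): clear
  edge (6,14)–(11,21): clear
  edge (11,21)–(4,24): clear
  edge (4,24)–(0,17): clear
  edge (0,17)–(0,15): clear
  midpoint (21/2,11) outside
  → clear

FREE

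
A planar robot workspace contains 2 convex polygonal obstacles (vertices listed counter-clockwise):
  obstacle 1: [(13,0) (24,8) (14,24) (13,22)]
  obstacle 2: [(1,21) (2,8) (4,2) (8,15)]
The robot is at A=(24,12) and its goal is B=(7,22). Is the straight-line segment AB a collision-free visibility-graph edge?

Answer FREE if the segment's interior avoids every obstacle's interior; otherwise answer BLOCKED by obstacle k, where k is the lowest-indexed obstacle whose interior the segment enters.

BLOCKED by obstacle 1

Obstacle 1 [(13,0) (24,8) (14,24) (13,22)]:
  edge (13,0)–(24,8): clear
  edge (24,8)–(14,24): crosses AB
  edge (14,24)–(13,22): clear
  edge (13,22)–(13,0): crosses AB
  → BLOCKED
Obstacle 2 [(1,21) (2,8) (4,2) (8,15)]:
  edge (1,21)–(2,8): clear
  edge (2,8)–(4,2): clear
  edge (4,2)–(8,15): clear
  edge (8,15)–(1,21): clear
  midpoint (31/2,17) outside
  → clear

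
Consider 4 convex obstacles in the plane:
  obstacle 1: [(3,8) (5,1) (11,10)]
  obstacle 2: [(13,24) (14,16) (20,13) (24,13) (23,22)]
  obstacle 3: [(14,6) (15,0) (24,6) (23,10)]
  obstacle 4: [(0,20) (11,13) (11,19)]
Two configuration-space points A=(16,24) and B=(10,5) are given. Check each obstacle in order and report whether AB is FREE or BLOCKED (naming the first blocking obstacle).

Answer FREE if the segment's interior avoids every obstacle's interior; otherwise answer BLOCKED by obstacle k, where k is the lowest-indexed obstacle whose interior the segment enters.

BLOCKED by obstacle 2

Obstacle 1 [(3,8) (5,1) (11,10)]:
  edge (3,8)–(5,1): clear
  edge (5,1)–(11,10): clear
  edge (11,10)–(3,8): clear
  midpoint (13,29/2) outside
  → clear
Obstacle 2 [(13,24) (14,16) (20,13) (24,13) (23,22)]:
  edge (13,24)–(14,16): crosses AB
  edge (14,16)–(20,13): clear
  edge (20,13)–(24,13): clear
  edge (24,13)–(23,22): clear
  edge (23,22)–(13,24): crosses AB
  → BLOCKED
Obstacle 3 [(14,6) (15,0) (24,6) (23,10)]:
  edge (14,6)–(15,0): clear
  edge (15,0)–(24,6): clear
  edge (24,6)–(23,10): clear
  edge (23,10)–(14,6): clear
  midpoint (13,29/2) outside
  → clear
Obstacle 4 [(0,20) (11,13) (11,19)]:
  edge (0,20)–(11,13): clear
  edge (11,13)–(11,19): clear
  edge (11,19)–(0,20): clear
  midpoint (13,29/2) outside
  → clear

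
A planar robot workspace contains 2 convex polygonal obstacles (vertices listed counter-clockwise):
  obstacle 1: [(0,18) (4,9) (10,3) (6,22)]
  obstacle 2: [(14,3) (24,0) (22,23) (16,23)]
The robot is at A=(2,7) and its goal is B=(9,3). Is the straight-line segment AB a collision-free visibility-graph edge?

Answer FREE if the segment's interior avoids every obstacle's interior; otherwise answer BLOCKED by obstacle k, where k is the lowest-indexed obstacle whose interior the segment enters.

FREE

Obstacle 1 [(0,18) (4,9) (10,3) (6,22)]:
  edge (0,18)–(4,9): clear
  edge (4,9)–(10,3): clear
  edge (10,3)–(6,22): clear
  edge (6,22)–(0,18): clear
  midpoint (11/2,5) outside
  → clear
Obstacle 2 [(14,3) (24,0) (22,23) (16,23)]:
  edge (14,3)–(24,0): clear
  edge (24,0)–(22,23): clear
  edge (22,23)–(16,23): clear
  edge (16,23)–(14,3): clear
  midpoint (11/2,5) outside
  → clear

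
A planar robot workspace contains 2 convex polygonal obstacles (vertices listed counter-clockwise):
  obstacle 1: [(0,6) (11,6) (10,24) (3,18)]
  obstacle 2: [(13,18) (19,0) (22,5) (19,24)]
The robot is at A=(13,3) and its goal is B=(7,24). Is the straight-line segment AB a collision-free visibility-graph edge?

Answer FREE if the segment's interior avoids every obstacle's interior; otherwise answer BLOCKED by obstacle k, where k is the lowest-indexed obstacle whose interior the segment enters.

Obstacle 1 [(0,6) (11,6) (10,24) (3,18)]:
  edge (0,6)–(11,6): clear
  edge (11,6)–(10,24): crosses AB
  edge (10,24)–(3,18): crosses AB
  edge (3,18)–(0,6): clear
  → BLOCKED
Obstacle 2 [(13,18) (19,0) (22,5) (19,24)]:
  edge (13,18)–(19,0): clear
  edge (19,0)–(22,5): clear
  edge (22,5)–(19,24): clear
  edge (19,24)–(13,18): clear
  midpoint (10,27/2) outside
  → clear

BLOCKED by obstacle 1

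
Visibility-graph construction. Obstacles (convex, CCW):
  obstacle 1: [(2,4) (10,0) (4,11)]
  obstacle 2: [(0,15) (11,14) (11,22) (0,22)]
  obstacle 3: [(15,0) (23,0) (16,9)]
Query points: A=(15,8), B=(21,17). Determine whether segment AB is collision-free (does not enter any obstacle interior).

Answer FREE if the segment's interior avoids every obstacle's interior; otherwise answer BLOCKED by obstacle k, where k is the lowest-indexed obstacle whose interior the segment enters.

Obstacle 1 [(2,4) (10,0) (4,11)]:
  edge (2,4)–(10,0): clear
  edge (10,0)–(4,11): clear
  edge (4,11)–(2,4): clear
  midpoint (18,25/2) outside
  → clear
Obstacle 2 [(0,15) (11,14) (11,22) (0,22)]:
  edge (0,15)–(11,14): clear
  edge (11,14)–(11,22): clear
  edge (11,22)–(0,22): clear
  edge (0,22)–(0,15): clear
  midpoint (18,25/2) outside
  → clear
Obstacle 3 [(15,0) (23,0) (16,9)]:
  edge (15,0)–(23,0): clear
  edge (23,0)–(16,9): clear
  edge (16,9)–(15,0): clear
  midpoint (18,25/2) outside
  → clear

FREE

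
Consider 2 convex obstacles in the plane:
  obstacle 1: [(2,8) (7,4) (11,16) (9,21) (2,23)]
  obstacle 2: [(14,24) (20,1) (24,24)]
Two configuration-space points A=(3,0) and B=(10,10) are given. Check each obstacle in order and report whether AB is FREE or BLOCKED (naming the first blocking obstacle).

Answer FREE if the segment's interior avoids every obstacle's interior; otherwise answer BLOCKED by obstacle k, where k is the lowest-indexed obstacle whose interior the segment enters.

BLOCKED by obstacle 1

Obstacle 1 [(2,8) (7,4) (11,16) (9,21) (2,23)]:
  edge (2,8)–(7,4): crosses AB
  edge (7,4)–(11,16): crosses AB
  edge (11,16)–(9,21): clear
  edge (9,21)–(2,23): clear
  edge (2,23)–(2,8): clear
  → BLOCKED
Obstacle 2 [(14,24) (20,1) (24,24)]:
  edge (14,24)–(20,1): clear
  edge (20,1)–(24,24): clear
  edge (24,24)–(14,24): clear
  midpoint (13/2,5) outside
  → clear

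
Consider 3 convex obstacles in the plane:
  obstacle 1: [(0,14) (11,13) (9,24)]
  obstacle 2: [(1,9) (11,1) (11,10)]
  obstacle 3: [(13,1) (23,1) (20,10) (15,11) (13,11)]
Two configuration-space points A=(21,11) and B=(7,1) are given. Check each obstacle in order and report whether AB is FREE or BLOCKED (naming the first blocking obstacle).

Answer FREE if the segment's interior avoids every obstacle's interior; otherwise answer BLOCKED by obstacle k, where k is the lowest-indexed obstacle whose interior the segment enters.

Obstacle 1 [(0,14) (11,13) (9,24)]:
  edge (0,14)–(11,13): clear
  edge (11,13)–(9,24): clear
  edge (9,24)–(0,14): clear
  midpoint (14,6) outside
  → clear
Obstacle 2 [(1,9) (11,1) (11,10)]:
  edge (1,9)–(11,1): crosses AB
  edge (11,1)–(11,10): crosses AB
  edge (11,10)–(1,9): clear
  → BLOCKED
Obstacle 3 [(13,1) (23,1) (20,10) (15,11) (13,11)]:
  edge (13,1)–(23,1): clear
  edge (23,1)–(20,10): clear
  edge (20,10)–(15,11): crosses AB
  edge (15,11)–(13,11): clear
  edge (13,11)–(13,1): crosses AB
  → BLOCKED

BLOCKED by obstacle 2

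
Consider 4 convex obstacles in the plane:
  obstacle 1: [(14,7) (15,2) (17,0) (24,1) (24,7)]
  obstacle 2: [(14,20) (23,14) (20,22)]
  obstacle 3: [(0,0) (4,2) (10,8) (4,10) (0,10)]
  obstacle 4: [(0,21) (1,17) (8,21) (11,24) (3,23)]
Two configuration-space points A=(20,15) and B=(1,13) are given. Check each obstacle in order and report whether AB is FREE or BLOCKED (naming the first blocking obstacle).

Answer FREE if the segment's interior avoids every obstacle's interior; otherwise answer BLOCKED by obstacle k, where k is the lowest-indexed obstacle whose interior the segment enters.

FREE

Obstacle 1 [(14,7) (15,2) (17,0) (24,1) (24,7)]:
  edge (14,7)–(15,2): clear
  edge (15,2)–(17,0): clear
  edge (17,0)–(24,1): clear
  edge (24,1)–(24,7): clear
  edge (24,7)–(14,7): clear
  midpoint (21/2,14) outside
  → clear
Obstacle 2 [(14,20) (23,14) (20,22)]:
  edge (14,20)–(23,14): clear
  edge (23,14)–(20,22): clear
  edge (20,22)–(14,20): clear
  midpoint (21/2,14) outside
  → clear
Obstacle 3 [(0,0) (4,2) (10,8) (4,10) (0,10)]:
  edge (0,0)–(4,2): clear
  edge (4,2)–(10,8): clear
  edge (10,8)–(4,10): clear
  edge (4,10)–(0,10): clear
  edge (0,10)–(0,0): clear
  midpoint (21/2,14) outside
  → clear
Obstacle 4 [(0,21) (1,17) (8,21) (11,24) (3,23)]:
  edge (0,21)–(1,17): clear
  edge (1,17)–(8,21): clear
  edge (8,21)–(11,24): clear
  edge (11,24)–(3,23): clear
  edge (3,23)–(0,21): clear
  midpoint (21/2,14) outside
  → clear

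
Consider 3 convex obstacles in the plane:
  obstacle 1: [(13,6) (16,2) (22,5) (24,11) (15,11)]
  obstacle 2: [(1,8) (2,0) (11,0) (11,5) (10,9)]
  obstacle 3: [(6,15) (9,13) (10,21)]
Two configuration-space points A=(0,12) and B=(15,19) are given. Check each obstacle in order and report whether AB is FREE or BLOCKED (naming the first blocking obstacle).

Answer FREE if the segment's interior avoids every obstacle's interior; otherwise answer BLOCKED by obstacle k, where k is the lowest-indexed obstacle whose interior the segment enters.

Obstacle 1 [(13,6) (16,2) (22,5) (24,11) (15,11)]:
  edge (13,6)–(16,2): clear
  edge (16,2)–(22,5): clear
  edge (22,5)–(24,11): clear
  edge (24,11)–(15,11): clear
  edge (15,11)–(13,6): clear
  midpoint (15/2,31/2) outside
  → clear
Obstacle 2 [(1,8) (2,0) (11,0) (11,5) (10,9)]:
  edge (1,8)–(2,0): clear
  edge (2,0)–(11,0): clear
  edge (11,0)–(11,5): clear
  edge (11,5)–(10,9): clear
  edge (10,9)–(1,8): clear
  midpoint (15/2,31/2) outside
  → clear
Obstacle 3 [(6,15) (9,13) (10,21)]:
  edge (6,15)–(9,13): crosses AB
  edge (9,13)–(10,21): crosses AB
  edge (10,21)–(6,15): clear
  → BLOCKED

BLOCKED by obstacle 3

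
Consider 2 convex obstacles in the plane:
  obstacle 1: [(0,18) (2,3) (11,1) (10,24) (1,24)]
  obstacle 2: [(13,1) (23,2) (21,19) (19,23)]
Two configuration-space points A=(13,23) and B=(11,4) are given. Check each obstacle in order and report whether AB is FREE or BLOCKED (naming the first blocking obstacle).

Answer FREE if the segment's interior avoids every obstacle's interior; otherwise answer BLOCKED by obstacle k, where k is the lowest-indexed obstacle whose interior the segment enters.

Obstacle 1 [(0,18) (2,3) (11,1) (10,24) (1,24)]:
  edge (0,18)–(2,3): clear
  edge (2,3)–(11,1): clear
  edge (11,1)–(10,24): clear
  edge (10,24)–(1,24): clear
  edge (1,24)–(0,18): clear
  midpoint (12,27/2) outside
  → clear
Obstacle 2 [(13,1) (23,2) (21,19) (19,23)]:
  edge (13,1)–(23,2): clear
  edge (23,2)–(21,19): clear
  edge (21,19)–(19,23): clear
  edge (19,23)–(13,1): clear
  midpoint (12,27/2) outside
  → clear

FREE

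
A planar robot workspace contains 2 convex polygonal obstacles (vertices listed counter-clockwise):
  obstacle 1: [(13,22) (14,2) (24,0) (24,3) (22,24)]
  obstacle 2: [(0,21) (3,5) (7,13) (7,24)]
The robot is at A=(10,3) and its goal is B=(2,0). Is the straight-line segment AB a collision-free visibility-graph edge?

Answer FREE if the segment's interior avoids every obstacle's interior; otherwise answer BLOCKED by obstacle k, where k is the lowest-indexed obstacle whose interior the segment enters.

FREE

Obstacle 1 [(13,22) (14,2) (24,0) (24,3) (22,24)]:
  edge (13,22)–(14,2): clear
  edge (14,2)–(24,0): clear
  edge (24,0)–(24,3): clear
  edge (24,3)–(22,24): clear
  edge (22,24)–(13,22): clear
  midpoint (6,3/2) outside
  → clear
Obstacle 2 [(0,21) (3,5) (7,13) (7,24)]:
  edge (0,21)–(3,5): clear
  edge (3,5)–(7,13): clear
  edge (7,13)–(7,24): clear
  edge (7,24)–(0,21): clear
  midpoint (6,3/2) outside
  → clear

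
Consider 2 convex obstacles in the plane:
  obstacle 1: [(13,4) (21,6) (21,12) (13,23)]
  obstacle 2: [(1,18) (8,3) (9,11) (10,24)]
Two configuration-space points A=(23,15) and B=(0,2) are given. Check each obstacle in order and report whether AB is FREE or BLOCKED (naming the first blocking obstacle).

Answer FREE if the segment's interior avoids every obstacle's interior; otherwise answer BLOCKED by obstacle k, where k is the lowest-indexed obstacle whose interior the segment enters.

BLOCKED by obstacle 1

Obstacle 1 [(13,4) (21,6) (21,12) (13,23)]:
  edge (13,4)–(21,6): clear
  edge (21,6)–(21,12): clear
  edge (21,12)–(13,23): crosses AB
  edge (13,23)–(13,4): crosses AB
  → BLOCKED
Obstacle 2 [(1,18) (8,3) (9,11) (10,24)]:
  edge (1,18)–(8,3): crosses AB
  edge (8,3)–(9,11): crosses AB
  edge (9,11)–(10,24): clear
  edge (10,24)–(1,18): clear
  → BLOCKED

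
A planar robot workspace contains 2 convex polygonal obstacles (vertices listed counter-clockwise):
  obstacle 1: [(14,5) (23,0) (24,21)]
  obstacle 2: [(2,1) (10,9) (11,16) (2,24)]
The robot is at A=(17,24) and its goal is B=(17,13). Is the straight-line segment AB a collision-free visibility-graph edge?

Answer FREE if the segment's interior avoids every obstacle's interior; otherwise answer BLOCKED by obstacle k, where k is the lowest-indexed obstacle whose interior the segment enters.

FREE

Obstacle 1 [(14,5) (23,0) (24,21)]:
  edge (14,5)–(23,0): clear
  edge (23,0)–(24,21): clear
  edge (24,21)–(14,5): clear
  midpoint (17,37/2) outside
  → clear
Obstacle 2 [(2,1) (10,9) (11,16) (2,24)]:
  edge (2,1)–(10,9): clear
  edge (10,9)–(11,16): clear
  edge (11,16)–(2,24): clear
  edge (2,24)–(2,1): clear
  midpoint (17,37/2) outside
  → clear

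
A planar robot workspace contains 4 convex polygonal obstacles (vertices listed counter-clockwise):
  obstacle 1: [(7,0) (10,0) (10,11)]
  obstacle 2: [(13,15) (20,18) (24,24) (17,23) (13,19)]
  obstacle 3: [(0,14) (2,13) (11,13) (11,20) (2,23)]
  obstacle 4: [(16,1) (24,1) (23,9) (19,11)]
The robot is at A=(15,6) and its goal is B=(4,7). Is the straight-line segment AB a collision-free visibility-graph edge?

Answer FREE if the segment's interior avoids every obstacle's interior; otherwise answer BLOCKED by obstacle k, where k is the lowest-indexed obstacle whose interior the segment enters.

BLOCKED by obstacle 1

Obstacle 1 [(7,0) (10,0) (10,11)]:
  edge (7,0)–(10,0): clear
  edge (10,0)–(10,11): crosses AB
  edge (10,11)–(7,0): crosses AB
  → BLOCKED
Obstacle 2 [(13,15) (20,18) (24,24) (17,23) (13,19)]:
  edge (13,15)–(20,18): clear
  edge (20,18)–(24,24): clear
  edge (24,24)–(17,23): clear
  edge (17,23)–(13,19): clear
  edge (13,19)–(13,15): clear
  midpoint (19/2,13/2) outside
  → clear
Obstacle 3 [(0,14) (2,13) (11,13) (11,20) (2,23)]:
  edge (0,14)–(2,13): clear
  edge (2,13)–(11,13): clear
  edge (11,13)–(11,20): clear
  edge (11,20)–(2,23): clear
  edge (2,23)–(0,14): clear
  midpoint (19/2,13/2) outside
  → clear
Obstacle 4 [(16,1) (24,1) (23,9) (19,11)]:
  edge (16,1)–(24,1): clear
  edge (24,1)–(23,9): clear
  edge (23,9)–(19,11): clear
  edge (19,11)–(16,1): clear
  midpoint (19/2,13/2) outside
  → clear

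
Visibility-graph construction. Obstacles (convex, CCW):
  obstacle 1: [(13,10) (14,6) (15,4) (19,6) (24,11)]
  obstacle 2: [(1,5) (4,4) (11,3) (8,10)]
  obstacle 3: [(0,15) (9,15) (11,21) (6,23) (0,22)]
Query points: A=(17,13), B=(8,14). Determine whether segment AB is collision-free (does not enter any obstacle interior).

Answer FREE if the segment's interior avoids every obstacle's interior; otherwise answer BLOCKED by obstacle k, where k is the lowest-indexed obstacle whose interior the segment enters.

FREE

Obstacle 1 [(13,10) (14,6) (15,4) (19,6) (24,11)]:
  edge (13,10)–(14,6): clear
  edge (14,6)–(15,4): clear
  edge (15,4)–(19,6): clear
  edge (19,6)–(24,11): clear
  edge (24,11)–(13,10): clear
  midpoint (25/2,27/2) outside
  → clear
Obstacle 2 [(1,5) (4,4) (11,3) (8,10)]:
  edge (1,5)–(4,4): clear
  edge (4,4)–(11,3): clear
  edge (11,3)–(8,10): clear
  edge (8,10)–(1,5): clear
  midpoint (25/2,27/2) outside
  → clear
Obstacle 3 [(0,15) (9,15) (11,21) (6,23) (0,22)]:
  edge (0,15)–(9,15): clear
  edge (9,15)–(11,21): clear
  edge (11,21)–(6,23): clear
  edge (6,23)–(0,22): clear
  edge (0,22)–(0,15): clear
  midpoint (25/2,27/2) outside
  → clear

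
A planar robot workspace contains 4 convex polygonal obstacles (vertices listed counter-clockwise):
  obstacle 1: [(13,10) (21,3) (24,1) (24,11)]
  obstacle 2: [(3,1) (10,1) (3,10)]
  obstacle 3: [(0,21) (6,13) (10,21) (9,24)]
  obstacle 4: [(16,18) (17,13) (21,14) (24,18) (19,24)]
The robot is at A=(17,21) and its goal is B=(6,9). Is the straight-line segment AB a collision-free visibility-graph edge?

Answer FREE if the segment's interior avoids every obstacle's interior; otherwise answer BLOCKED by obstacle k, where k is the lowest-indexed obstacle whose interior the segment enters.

FREE

Obstacle 1 [(13,10) (21,3) (24,1) (24,11)]:
  edge (13,10)–(21,3): clear
  edge (21,3)–(24,1): clear
  edge (24,1)–(24,11): clear
  edge (24,11)–(13,10): clear
  midpoint (23/2,15) outside
  → clear
Obstacle 2 [(3,1) (10,1) (3,10)]:
  edge (3,1)–(10,1): clear
  edge (10,1)–(3,10): clear
  edge (3,10)–(3,1): clear
  midpoint (23/2,15) outside
  → clear
Obstacle 3 [(0,21) (6,13) (10,21) (9,24)]:
  edge (0,21)–(6,13): clear
  edge (6,13)–(10,21): clear
  edge (10,21)–(9,24): clear
  edge (9,24)–(0,21): clear
  midpoint (23/2,15) outside
  → clear
Obstacle 4 [(16,18) (17,13) (21,14) (24,18) (19,24)]:
  edge (16,18)–(17,13): clear
  edge (17,13)–(21,14): clear
  edge (21,14)–(24,18): clear
  edge (24,18)–(19,24): clear
  edge (19,24)–(16,18): clear
  midpoint (23/2,15) outside
  → clear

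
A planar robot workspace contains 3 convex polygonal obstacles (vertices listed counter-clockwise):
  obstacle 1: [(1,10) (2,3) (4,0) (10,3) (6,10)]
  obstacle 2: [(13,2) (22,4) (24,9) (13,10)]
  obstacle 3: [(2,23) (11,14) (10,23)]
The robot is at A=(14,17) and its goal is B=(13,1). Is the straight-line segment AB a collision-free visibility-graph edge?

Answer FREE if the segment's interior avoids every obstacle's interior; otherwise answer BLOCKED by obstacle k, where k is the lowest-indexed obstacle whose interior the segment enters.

BLOCKED by obstacle 2

Obstacle 1 [(1,10) (2,3) (4,0) (10,3) (6,10)]:
  edge (1,10)–(2,3): clear
  edge (2,3)–(4,0): clear
  edge (4,0)–(10,3): clear
  edge (10,3)–(6,10): clear
  edge (6,10)–(1,10): clear
  midpoint (27/2,9) outside
  → clear
Obstacle 2 [(13,2) (22,4) (24,9) (13,10)]:
  edge (13,2)–(22,4): crosses AB
  edge (22,4)–(24,9): clear
  edge (24,9)–(13,10): crosses AB
  edge (13,10)–(13,2): clear
  → BLOCKED
Obstacle 3 [(2,23) (11,14) (10,23)]:
  edge (2,23)–(11,14): clear
  edge (11,14)–(10,23): clear
  edge (10,23)–(2,23): clear
  midpoint (27/2,9) outside
  → clear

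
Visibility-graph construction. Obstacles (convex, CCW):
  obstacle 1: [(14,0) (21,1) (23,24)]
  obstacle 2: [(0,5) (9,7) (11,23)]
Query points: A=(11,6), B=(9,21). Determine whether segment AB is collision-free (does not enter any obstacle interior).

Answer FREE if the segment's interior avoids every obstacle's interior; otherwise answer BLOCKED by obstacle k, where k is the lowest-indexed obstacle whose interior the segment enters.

BLOCKED by obstacle 2

Obstacle 1 [(14,0) (21,1) (23,24)]:
  edge (14,0)–(21,1): clear
  edge (21,1)–(23,24): clear
  edge (23,24)–(14,0): clear
  midpoint (10,27/2) outside
  → clear
Obstacle 2 [(0,5) (9,7) (11,23)]:
  edge (0,5)–(9,7): clear
  edge (9,7)–(11,23): crosses AB
  edge (11,23)–(0,5): crosses AB
  → BLOCKED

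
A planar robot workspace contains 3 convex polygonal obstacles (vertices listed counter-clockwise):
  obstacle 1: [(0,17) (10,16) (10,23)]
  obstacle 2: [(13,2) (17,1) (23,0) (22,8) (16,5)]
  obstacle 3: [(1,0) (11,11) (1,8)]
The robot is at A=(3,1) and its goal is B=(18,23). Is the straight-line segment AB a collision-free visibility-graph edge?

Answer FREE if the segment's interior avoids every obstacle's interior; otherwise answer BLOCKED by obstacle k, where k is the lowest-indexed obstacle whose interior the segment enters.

Obstacle 1 [(0,17) (10,16) (10,23)]:
  edge (0,17)–(10,16): clear
  edge (10,16)–(10,23): clear
  edge (10,23)–(0,17): clear
  midpoint (21/2,12) outside
  → clear
Obstacle 2 [(13,2) (17,1) (23,0) (22,8) (16,5)]:
  edge (13,2)–(17,1): clear
  edge (17,1)–(23,0): clear
  edge (23,0)–(22,8): clear
  edge (22,8)–(16,5): clear
  edge (16,5)–(13,2): clear
  midpoint (21/2,12) outside
  → clear
Obstacle 3 [(1,0) (11,11) (1,8)]:
  edge (1,0)–(11,11): crosses AB
  edge (11,11)–(1,8): crosses AB
  edge (1,8)–(1,0): clear
  → BLOCKED

BLOCKED by obstacle 3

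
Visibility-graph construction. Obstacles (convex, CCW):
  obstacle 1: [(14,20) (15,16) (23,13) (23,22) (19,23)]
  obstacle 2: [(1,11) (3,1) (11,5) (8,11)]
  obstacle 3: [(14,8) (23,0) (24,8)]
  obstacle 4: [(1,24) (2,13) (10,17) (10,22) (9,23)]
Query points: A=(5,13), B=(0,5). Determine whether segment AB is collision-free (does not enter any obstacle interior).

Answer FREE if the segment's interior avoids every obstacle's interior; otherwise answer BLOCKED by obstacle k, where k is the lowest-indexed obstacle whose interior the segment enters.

BLOCKED by obstacle 2

Obstacle 1 [(14,20) (15,16) (23,13) (23,22) (19,23)]:
  edge (14,20)–(15,16): clear
  edge (15,16)–(23,13): clear
  edge (23,13)–(23,22): clear
  edge (23,22)–(19,23): clear
  edge (19,23)–(14,20): clear
  midpoint (5/2,9) outside
  → clear
Obstacle 2 [(1,11) (3,1) (11,5) (8,11)]:
  edge (1,11)–(3,1): crosses AB
  edge (3,1)–(11,5): clear
  edge (11,5)–(8,11): clear
  edge (8,11)–(1,11): crosses AB
  → BLOCKED
Obstacle 3 [(14,8) (23,0) (24,8)]:
  edge (14,8)–(23,0): clear
  edge (23,0)–(24,8): clear
  edge (24,8)–(14,8): clear
  midpoint (5/2,9) outside
  → clear
Obstacle 4 [(1,24) (2,13) (10,17) (10,22) (9,23)]:
  edge (1,24)–(2,13): clear
  edge (2,13)–(10,17): clear
  edge (10,17)–(10,22): clear
  edge (10,22)–(9,23): clear
  edge (9,23)–(1,24): clear
  midpoint (5/2,9) outside
  → clear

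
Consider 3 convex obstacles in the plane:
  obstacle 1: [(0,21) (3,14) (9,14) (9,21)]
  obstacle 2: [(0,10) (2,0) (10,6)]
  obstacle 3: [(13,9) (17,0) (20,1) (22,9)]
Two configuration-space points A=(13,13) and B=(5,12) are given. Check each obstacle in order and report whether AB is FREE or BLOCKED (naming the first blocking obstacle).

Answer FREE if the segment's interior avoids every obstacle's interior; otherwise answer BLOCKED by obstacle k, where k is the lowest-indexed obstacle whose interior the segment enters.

FREE

Obstacle 1 [(0,21) (3,14) (9,14) (9,21)]:
  edge (0,21)–(3,14): clear
  edge (3,14)–(9,14): clear
  edge (9,14)–(9,21): clear
  edge (9,21)–(0,21): clear
  midpoint (9,25/2) outside
  → clear
Obstacle 2 [(0,10) (2,0) (10,6)]:
  edge (0,10)–(2,0): clear
  edge (2,0)–(10,6): clear
  edge (10,6)–(0,10): clear
  midpoint (9,25/2) outside
  → clear
Obstacle 3 [(13,9) (17,0) (20,1) (22,9)]:
  edge (13,9)–(17,0): clear
  edge (17,0)–(20,1): clear
  edge (20,1)–(22,9): clear
  edge (22,9)–(13,9): clear
  midpoint (9,25/2) outside
  → clear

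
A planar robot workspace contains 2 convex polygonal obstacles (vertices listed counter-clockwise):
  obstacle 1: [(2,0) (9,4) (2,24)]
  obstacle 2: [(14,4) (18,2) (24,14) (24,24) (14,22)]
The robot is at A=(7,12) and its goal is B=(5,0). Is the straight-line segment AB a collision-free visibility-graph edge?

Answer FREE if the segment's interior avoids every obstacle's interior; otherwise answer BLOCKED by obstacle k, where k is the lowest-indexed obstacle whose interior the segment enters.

Obstacle 1 [(2,0) (9,4) (2,24)]:
  edge (2,0)–(9,4): crosses AB
  edge (9,4)–(2,24): crosses AB
  edge (2,24)–(2,0): clear
  → BLOCKED
Obstacle 2 [(14,4) (18,2) (24,14) (24,24) (14,22)]:
  edge (14,4)–(18,2): clear
  edge (18,2)–(24,14): clear
  edge (24,14)–(24,24): clear
  edge (24,24)–(14,22): clear
  edge (14,22)–(14,4): clear
  midpoint (6,6) outside
  → clear

BLOCKED by obstacle 1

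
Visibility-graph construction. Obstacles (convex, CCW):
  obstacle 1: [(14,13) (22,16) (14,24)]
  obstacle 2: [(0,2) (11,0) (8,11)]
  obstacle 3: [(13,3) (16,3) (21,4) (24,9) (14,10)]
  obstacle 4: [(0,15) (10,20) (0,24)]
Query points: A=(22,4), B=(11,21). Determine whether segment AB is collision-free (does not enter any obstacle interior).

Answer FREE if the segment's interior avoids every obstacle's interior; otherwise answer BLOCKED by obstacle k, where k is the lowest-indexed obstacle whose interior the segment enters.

Obstacle 1 [(14,13) (22,16) (14,24)]:
  edge (14,13)–(22,16): crosses AB
  edge (22,16)–(14,24): clear
  edge (14,24)–(14,13): crosses AB
  → BLOCKED
Obstacle 2 [(0,2) (11,0) (8,11)]:
  edge (0,2)–(11,0): clear
  edge (11,0)–(8,11): clear
  edge (8,11)–(0,2): clear
  midpoint (33/2,25/2) outside
  → clear
Obstacle 3 [(13,3) (16,3) (21,4) (24,9) (14,10)]:
  edge (13,3)–(16,3): clear
  edge (16,3)–(21,4): clear
  edge (21,4)–(24,9): crosses AB
  edge (24,9)–(14,10): crosses AB
  edge (14,10)–(13,3): clear
  → BLOCKED
Obstacle 4 [(0,15) (10,20) (0,24)]:
  edge (0,15)–(10,20): clear
  edge (10,20)–(0,24): clear
  edge (0,24)–(0,15): clear
  midpoint (33/2,25/2) outside
  → clear

BLOCKED by obstacle 1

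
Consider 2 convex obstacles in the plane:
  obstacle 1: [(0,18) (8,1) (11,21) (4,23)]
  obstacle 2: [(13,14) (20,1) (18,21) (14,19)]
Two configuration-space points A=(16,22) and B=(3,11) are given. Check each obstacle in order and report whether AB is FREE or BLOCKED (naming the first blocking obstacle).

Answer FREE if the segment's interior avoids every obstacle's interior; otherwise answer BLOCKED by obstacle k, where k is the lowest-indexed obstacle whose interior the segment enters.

BLOCKED by obstacle 1

Obstacle 1 [(0,18) (8,1) (11,21) (4,23)]:
  edge (0,18)–(8,1): crosses AB
  edge (8,1)–(11,21): crosses AB
  edge (11,21)–(4,23): clear
  edge (4,23)–(0,18): clear
  → BLOCKED
Obstacle 2 [(13,14) (20,1) (18,21) (14,19)]:
  edge (13,14)–(20,1): clear
  edge (20,1)–(18,21): clear
  edge (18,21)–(14,19): clear
  edge (14,19)–(13,14): clear
  midpoint (19/2,33/2) outside
  → clear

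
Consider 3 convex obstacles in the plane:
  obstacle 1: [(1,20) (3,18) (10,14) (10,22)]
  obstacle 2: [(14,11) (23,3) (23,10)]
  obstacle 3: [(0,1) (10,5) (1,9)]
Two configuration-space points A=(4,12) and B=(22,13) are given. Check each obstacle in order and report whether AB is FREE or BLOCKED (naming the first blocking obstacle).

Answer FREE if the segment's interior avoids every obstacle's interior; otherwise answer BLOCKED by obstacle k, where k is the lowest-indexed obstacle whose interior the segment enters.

Obstacle 1 [(1,20) (3,18) (10,14) (10,22)]:
  edge (1,20)–(3,18): clear
  edge (3,18)–(10,14): clear
  edge (10,14)–(10,22): clear
  edge (10,22)–(1,20): clear
  midpoint (13,25/2) outside
  → clear
Obstacle 2 [(14,11) (23,3) (23,10)]:
  edge (14,11)–(23,3): clear
  edge (23,3)–(23,10): clear
  edge (23,10)–(14,11): clear
  midpoint (13,25/2) outside
  → clear
Obstacle 3 [(0,1) (10,5) (1,9)]:
  edge (0,1)–(10,5): clear
  edge (10,5)–(1,9): clear
  edge (1,9)–(0,1): clear
  midpoint (13,25/2) outside
  → clear

FREE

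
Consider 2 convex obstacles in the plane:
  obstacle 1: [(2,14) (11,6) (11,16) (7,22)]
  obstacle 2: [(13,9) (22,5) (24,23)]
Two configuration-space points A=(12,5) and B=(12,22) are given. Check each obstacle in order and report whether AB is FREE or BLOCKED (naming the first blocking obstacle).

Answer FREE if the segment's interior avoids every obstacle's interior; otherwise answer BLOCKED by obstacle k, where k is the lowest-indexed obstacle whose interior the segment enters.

FREE

Obstacle 1 [(2,14) (11,6) (11,16) (7,22)]:
  edge (2,14)–(11,6): clear
  edge (11,6)–(11,16): clear
  edge (11,16)–(7,22): clear
  edge (7,22)–(2,14): clear
  midpoint (12,27/2) outside
  → clear
Obstacle 2 [(13,9) (22,5) (24,23)]:
  edge (13,9)–(22,5): clear
  edge (22,5)–(24,23): clear
  edge (24,23)–(13,9): clear
  midpoint (12,27/2) outside
  → clear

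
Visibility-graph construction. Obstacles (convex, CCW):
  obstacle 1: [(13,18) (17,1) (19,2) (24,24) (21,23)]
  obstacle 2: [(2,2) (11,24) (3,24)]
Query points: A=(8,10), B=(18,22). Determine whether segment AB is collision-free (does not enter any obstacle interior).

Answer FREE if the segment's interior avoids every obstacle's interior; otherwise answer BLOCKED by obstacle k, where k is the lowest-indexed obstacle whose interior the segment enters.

BLOCKED by obstacle 1

Obstacle 1 [(13,18) (17,1) (19,2) (24,24) (21,23)]:
  edge (13,18)–(17,1): crosses AB
  edge (17,1)–(19,2): clear
  edge (19,2)–(24,24): clear
  edge (24,24)–(21,23): clear
  edge (21,23)–(13,18): crosses AB
  → BLOCKED
Obstacle 2 [(2,2) (11,24) (3,24)]:
  edge (2,2)–(11,24): clear
  edge (11,24)–(3,24): clear
  edge (3,24)–(2,2): clear
  midpoint (13,16) outside
  → clear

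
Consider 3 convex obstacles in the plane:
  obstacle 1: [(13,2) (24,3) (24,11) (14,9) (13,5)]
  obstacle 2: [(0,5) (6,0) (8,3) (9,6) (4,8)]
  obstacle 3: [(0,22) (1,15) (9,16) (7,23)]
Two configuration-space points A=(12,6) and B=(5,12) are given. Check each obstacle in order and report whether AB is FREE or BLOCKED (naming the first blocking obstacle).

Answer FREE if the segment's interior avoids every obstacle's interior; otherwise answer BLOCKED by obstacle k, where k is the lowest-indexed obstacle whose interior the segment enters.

Obstacle 1 [(13,2) (24,3) (24,11) (14,9) (13,5)]:
  edge (13,2)–(24,3): clear
  edge (24,3)–(24,11): clear
  edge (24,11)–(14,9): clear
  edge (14,9)–(13,5): clear
  edge (13,5)–(13,2): clear
  midpoint (17/2,9) outside
  → clear
Obstacle 2 [(0,5) (6,0) (8,3) (9,6) (4,8)]:
  edge (0,5)–(6,0): clear
  edge (6,0)–(8,3): clear
  edge (8,3)–(9,6): clear
  edge (9,6)–(4,8): clear
  edge (4,8)–(0,5): clear
  midpoint (17/2,9) outside
  → clear
Obstacle 3 [(0,22) (1,15) (9,16) (7,23)]:
  edge (0,22)–(1,15): clear
  edge (1,15)–(9,16): clear
  edge (9,16)–(7,23): clear
  edge (7,23)–(0,22): clear
  midpoint (17/2,9) outside
  → clear

FREE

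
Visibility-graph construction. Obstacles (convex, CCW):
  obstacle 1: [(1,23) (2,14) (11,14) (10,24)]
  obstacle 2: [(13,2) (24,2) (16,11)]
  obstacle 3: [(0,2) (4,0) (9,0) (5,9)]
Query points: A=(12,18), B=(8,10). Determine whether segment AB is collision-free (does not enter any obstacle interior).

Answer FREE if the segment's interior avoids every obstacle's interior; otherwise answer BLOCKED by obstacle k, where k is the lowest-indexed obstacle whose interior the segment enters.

Obstacle 1 [(1,23) (2,14) (11,14) (10,24)]:
  edge (1,23)–(2,14): clear
  edge (2,14)–(11,14): crosses AB
  edge (11,14)–(10,24): crosses AB
  edge (10,24)–(1,23): clear
  → BLOCKED
Obstacle 2 [(13,2) (24,2) (16,11)]:
  edge (13,2)–(24,2): clear
  edge (24,2)–(16,11): clear
  edge (16,11)–(13,2): clear
  midpoint (10,14) outside
  → clear
Obstacle 3 [(0,2) (4,0) (9,0) (5,9)]:
  edge (0,2)–(4,0): clear
  edge (4,0)–(9,0): clear
  edge (9,0)–(5,9): clear
  edge (5,9)–(0,2): clear
  midpoint (10,14) outside
  → clear

BLOCKED by obstacle 1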